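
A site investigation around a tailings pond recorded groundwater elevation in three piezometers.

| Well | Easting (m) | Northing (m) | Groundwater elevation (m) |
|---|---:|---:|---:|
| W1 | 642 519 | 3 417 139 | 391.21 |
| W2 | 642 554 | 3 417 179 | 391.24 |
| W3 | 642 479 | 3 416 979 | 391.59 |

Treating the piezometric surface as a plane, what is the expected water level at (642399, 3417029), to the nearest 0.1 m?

391.0 m

Differences from W1: to W2 (Δx, Δy, Δh) = (35, 40, +0.03); to W3 = (-40, -160, +0.38).
Solve a·Δx + b·Δy = Δh: det = 35·(-160) − (-40)·40 = -4000.
∂h/∂x = [(+0.03)·(-160) − (+0.38)·40] / -4000 = +0.005000
∂h/∂y = [35·(+0.38) − (-40)·(+0.03)] / -4000 = -0.003625
h(642399, 3417029) = 391.21 + (+0.005000)·(-120) + (-0.003625)·(-110) = 391.21 -0.600 +0.399 = 391.009 m.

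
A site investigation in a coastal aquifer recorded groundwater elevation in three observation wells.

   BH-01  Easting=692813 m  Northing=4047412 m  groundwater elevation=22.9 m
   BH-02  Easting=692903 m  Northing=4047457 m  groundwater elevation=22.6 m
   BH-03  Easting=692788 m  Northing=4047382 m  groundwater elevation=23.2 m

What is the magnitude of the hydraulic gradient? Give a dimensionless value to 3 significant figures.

0.0127

Taking BH-01 as reference: BH-02−BH-01 = (90, 45, -0.3); BH-03−BH-01 = (-25, -30, +0.3).
Solve a·Δx + b·Δy = Δh: det = 90·(-30) − (-25)·45 = -1575.
∂h/∂x = [(-0.3)·(-30) − (+0.3)·45] / -1575 = +0.002857
∂h/∂y = [90·(+0.3) − (-25)·(-0.3)] / -1575 = -0.01238
|∇h| = √(0.002857² + -0.01238²) = 0.01271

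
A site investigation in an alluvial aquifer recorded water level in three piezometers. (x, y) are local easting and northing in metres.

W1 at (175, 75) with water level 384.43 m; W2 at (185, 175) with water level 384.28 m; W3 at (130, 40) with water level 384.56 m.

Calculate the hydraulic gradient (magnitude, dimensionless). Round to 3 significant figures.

0.00228

Three-point gradient (reference W1): Δ to W2 = (10, 100, -0.15), Δ to W3 = (-45, -35, +0.13).
∂h/∂x = -0.001867, ∂h/∂y = -0.001313 (det = 4150).
|∇h| = √(-0.001867² + -0.001313²) = 0.002282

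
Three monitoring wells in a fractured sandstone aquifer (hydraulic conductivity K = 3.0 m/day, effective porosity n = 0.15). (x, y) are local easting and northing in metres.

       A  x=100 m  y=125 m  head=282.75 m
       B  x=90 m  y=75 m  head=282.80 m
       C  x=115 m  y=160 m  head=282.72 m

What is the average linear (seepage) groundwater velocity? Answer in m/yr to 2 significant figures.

Taking A as reference: B−A = (-10, -50, +0.05); C−A = (15, 35, -0.03).
Determinant of the coordinate differences = (-10)·35 − 15·(-50) = 400.
∂h/∂x = [(+0.05)·35 − (-0.03)·(-50)] / 400 = +0.0006250
∂h/∂y = [(-10)·(-0.03) − 15·(+0.05)] / 400 = -0.001125
|∇h| = √(0.0006250² + -0.001125²) = 0.001287
Seepage velocity v = K·i/n = 3.0 × 0.001287 / 0.15 = 0.02574 m/day = 9.402 m/yr.

9.4 m/yr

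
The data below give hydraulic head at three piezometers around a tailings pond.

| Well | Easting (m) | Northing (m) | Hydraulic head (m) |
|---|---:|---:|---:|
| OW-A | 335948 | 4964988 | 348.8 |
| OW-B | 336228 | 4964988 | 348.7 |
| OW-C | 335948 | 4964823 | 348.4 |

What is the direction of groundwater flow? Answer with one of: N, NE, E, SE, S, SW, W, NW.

∂h/∂x = (348.7 − 348.8) / (336228 − 335948) = -0.0003571
∂h/∂y = (348.4 − 348.8) / (4964823 − 4964988) = +0.002424
Flow = −∇h = (+0.0003571 east, -0.002424 north), which points south.

S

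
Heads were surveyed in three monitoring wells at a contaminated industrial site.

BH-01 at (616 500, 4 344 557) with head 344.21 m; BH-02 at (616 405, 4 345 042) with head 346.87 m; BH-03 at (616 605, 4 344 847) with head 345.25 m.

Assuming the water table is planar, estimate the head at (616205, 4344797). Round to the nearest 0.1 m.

Taking BH-01 as reference: BH-02−BH-01 = (-95, 485, +2.66); BH-03−BH-01 = (105, 290, +1.04).
Solve a·Δx + b·Δy = Δh: det = (-95)·290 − 105·485 = -78475.
∂h/∂x = [(+2.66)·290 − (+1.04)·485] / -78475 = -0.003402
∂h/∂y = [(-95)·(+1.04) − 105·(+2.66)] / -78475 = +0.004818
h(616205, 4344797) = 344.21 + (-0.003402)·(-295) + (+0.004818)·(240) = 344.21 +1.004 +1.156 = 346.370 m.

346.4 m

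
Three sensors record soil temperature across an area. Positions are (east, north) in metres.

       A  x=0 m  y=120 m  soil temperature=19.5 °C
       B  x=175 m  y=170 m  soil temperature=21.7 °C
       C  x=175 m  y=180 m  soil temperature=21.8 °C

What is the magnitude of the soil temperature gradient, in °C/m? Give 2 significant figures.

0.014 °C/m

With T = a·x + b·y + c and A as origin, the differences give:
  175·a + 50·b = +2.2
  175·a + 60·b = +2.3
Eliminate b (×60 and ×50, subtract): 1750·a = 17.00 → a = ∂T/∂x = +0.009714
Back-substitute: b = ∂T/∂y = +0.01000.
|∇f| = √(0.009714² + 0.01000²) = 0.01394 °C/m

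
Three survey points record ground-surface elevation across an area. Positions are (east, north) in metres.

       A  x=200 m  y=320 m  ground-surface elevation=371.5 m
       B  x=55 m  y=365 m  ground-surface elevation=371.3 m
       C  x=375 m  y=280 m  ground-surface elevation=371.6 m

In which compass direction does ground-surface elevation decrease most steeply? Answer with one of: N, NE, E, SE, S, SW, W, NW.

N

Three-point gradient (reference A): Δ to B = (-145, 45, -0.2), Δ to C = (175, -40, +0.1).
∂z/∂x = -0.001687, ∂z/∂y = -0.009880 (det = -2075).
Steepest decrease is along −∇f = (+0.001687 E, +0.009880 N) → north.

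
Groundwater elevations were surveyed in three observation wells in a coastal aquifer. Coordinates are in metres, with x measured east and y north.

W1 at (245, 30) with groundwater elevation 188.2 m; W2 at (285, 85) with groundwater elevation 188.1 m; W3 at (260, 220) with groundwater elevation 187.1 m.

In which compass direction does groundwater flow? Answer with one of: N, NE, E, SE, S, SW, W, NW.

Taking W1 as reference: W2−W1 = (40, 55, -0.1); W3−W1 = (15, 190, -1.1).
Solve a·Δx + b·Δy = Δh: det = 40·190 − 15·55 = 6775.
∂h/∂x = [(-0.1)·190 − (-1.1)·55] / 6775 = +0.006125
∂h/∂y = [40·(-1.1) − 15·(-0.1)] / 6775 = -0.006273
Flow = −∇h = (-0.006125 east, +0.006273 north), which points northwest.

NW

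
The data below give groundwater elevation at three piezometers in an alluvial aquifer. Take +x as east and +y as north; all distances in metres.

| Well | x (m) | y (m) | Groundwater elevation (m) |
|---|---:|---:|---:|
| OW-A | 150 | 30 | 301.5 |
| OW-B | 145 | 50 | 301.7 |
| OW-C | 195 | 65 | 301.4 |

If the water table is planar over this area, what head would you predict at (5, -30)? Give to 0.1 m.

With h = a·x + b·y + c and OW-A as origin, the differences give:
  (-5)·a + 20·b = +0.2
  45·a + 35·b = -0.1
Eliminate b (×35 and ×20, subtract): -1075·a = 9.00 → a = ∂h/∂x = -0.008372
Back-substitute: b = ∂h/∂y = +0.007907.
h(5, -30) = 301.5 + (-0.008372)·(-145) + (+0.007907)·(-60) = 301.5 +1.214 -0.474 = 302.240 m.

302.2 m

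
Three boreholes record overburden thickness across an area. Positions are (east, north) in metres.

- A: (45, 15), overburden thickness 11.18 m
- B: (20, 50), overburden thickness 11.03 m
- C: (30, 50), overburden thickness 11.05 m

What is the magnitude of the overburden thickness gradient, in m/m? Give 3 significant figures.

0.00349 m/m

Differences from A: to B (Δx, Δy, Δh) = (-25, 35, -0.15); to C = (-15, 35, -0.13).
Solve a·Δx + b·Δy = Δd: det = (-25)·35 − (-15)·35 = -350.
∂d/∂x = [(-0.15)·35 − (-0.13)·35] / -350 = +0.002000
∂d/∂y = [(-25)·(-0.13) − (-15)·(-0.15)] / -350 = -0.002857
|∇f| = √(0.002000² + -0.002857²) = 0.003487 m/m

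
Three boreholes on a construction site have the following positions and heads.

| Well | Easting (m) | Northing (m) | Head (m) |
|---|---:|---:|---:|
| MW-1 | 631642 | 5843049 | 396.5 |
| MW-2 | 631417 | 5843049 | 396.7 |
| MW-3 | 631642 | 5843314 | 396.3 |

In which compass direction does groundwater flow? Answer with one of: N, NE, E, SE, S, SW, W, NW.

NE

∂h/∂x = (396.7 − 396.5) / (631417 − 631642) = -0.0008889
∂h/∂y = (396.3 − 396.5) / (5843314 − 5843049) = -0.0007547
Flow = −∇h = (+0.0008889 east, +0.0007547 north), which points northeast.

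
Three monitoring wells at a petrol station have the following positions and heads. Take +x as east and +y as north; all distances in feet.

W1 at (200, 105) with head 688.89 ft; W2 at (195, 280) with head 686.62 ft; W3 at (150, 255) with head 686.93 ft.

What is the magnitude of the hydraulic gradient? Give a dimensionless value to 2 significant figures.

Three-point gradient (reference W1): Δ to W2 = (-5, 175, -2.27), Δ to W3 = (-50, 150, -1.96).
∂h/∂x = +0.0003125, ∂h/∂y = -0.01296 (det = 8000).
|∇h| = √(0.0003125² + -0.01296²) = 0.01296

0.013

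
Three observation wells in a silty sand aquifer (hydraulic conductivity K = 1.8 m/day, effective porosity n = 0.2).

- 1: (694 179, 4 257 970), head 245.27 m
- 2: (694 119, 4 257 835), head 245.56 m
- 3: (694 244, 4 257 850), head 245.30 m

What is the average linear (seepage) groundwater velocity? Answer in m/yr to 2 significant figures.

With h = a·x + b·y + c and 1 as origin, the differences give:
  (-60)·a + (-135)·b = +0.29
  65·a + (-120)·b = +0.03
Eliminate b (×(-120) and ×(-135), subtract): 15975·a = -30.750 → a = ∂h/∂x = -0.001925
Back-substitute: b = ∂h/∂y = -0.001293.
|∇h| = √(-0.001925² + -0.001293²) = 0.002319
Seepage velocity v = K·i/n = 1.8 × 0.002319 / 0.2 = 0.02087 m/day = 7.623 m/yr.

7.6 m/yr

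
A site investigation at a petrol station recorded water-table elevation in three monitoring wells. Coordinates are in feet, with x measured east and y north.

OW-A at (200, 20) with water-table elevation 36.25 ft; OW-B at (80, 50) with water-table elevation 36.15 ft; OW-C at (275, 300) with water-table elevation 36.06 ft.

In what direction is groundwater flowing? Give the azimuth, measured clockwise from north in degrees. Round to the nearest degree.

324°

Taking OW-A as reference: OW-B−OW-A = (-120, 30, -0.10); OW-C−OW-A = (75, 280, -0.19).
Determinant of the coordinate differences = (-120)·280 − 75·30 = -35850.
∂h/∂x = [(-0.10)·280 − (-0.19)·30] / -35850 = +0.0006220
∂h/∂y = [(-120)·(-0.19) − 75·(-0.10)] / -35850 = -0.0008452
Flow direction (−∇h) has components (-0.0006220 E, +0.0008452 N).
Azimuth = atan2(E, N) = atan2(-0.0006220, +0.0008452) = 323.6° ≈ 324°.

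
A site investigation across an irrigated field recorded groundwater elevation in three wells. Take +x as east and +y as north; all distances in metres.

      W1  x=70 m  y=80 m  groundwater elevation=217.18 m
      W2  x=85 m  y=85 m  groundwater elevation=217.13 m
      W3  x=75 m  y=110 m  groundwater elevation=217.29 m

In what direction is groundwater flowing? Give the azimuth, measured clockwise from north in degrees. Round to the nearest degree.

With h = a·x + b·y + c and W1 as origin, the differences give:
  15·a + 5·b = -0.05
  5·a + 30·b = +0.11
Eliminate b (×30 and ×5, subtract): 425·a = -2.050 → a = ∂h/∂x = -0.004824
Back-substitute: b = ∂h/∂y = +0.004471.
Flow direction (−∇h) has components (+0.004824 E, -0.004471 N).
Azimuth = atan2(E, N) = atan2(+0.004824, -0.004471) = 132.8° ≈ 133°.

133°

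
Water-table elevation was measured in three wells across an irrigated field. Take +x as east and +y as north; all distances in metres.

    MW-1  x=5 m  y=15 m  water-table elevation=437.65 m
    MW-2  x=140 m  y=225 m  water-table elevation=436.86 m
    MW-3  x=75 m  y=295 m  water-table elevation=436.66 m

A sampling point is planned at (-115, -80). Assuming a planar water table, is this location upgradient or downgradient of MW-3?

Differences from MW-1: to MW-2 (Δx, Δy, Δh) = (135, 210, -0.79); to MW-3 = (70, 280, -0.99).
Solve a·Δx + b·Δy = Δh: det = 135·280 − 70·210 = 23100.
∂h/∂x = [(-0.79)·280 − (-0.99)·210] / 23100 = -0.0005758
∂h/∂y = [135·(-0.99) − 70·(-0.79)] / 23100 = -0.003392
Head at (-115, -80) = 437.65 + (-0.0005758)·(-120) + (-0.003392)·(-95) = 438.04 m.
That is higher than the 436.66 m at MW-3, so the point is upgradient.

upgradient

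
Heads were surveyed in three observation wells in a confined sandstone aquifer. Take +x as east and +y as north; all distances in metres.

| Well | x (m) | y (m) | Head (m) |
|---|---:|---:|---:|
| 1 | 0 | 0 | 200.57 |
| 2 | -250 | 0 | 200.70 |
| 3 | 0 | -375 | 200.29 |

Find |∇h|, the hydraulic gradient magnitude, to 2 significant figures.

∂h/∂x = (200.70 − 200.57) / (-250 − 0) = -0.0005200
∂h/∂y = (200.29 − 200.57) / (-375 − 0) = +0.0007467
|∇h| = √(-0.0005200² + 0.0007467²) = 0.0009099

0.00091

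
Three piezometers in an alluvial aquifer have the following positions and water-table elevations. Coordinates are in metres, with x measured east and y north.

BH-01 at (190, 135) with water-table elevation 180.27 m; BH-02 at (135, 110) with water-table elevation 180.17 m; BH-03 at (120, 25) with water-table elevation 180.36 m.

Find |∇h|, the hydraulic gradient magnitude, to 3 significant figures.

0.00415

Differences from BH-01: to BH-02 (Δx, Δy, Δh) = (-55, -25, -0.10); to BH-03 = (-70, -110, +0.09).
Solve a·Δx + b·Δy = Δh: det = (-55)·(-110) − (-70)·(-25) = 4300.
∂h/∂x = [(-0.10)·(-110) − (+0.09)·(-25)] / 4300 = +0.003081
∂h/∂y = [(-55)·(+0.09) − (-70)·(-0.10)] / 4300 = -0.002779
|∇h| = √(0.003081² + -0.002779²) = 0.004149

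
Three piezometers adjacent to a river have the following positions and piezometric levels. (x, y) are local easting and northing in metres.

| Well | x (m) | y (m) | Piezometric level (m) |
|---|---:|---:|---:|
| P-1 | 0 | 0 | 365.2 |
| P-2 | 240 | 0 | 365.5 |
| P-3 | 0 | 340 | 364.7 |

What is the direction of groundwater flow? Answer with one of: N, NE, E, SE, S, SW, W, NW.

∂h/∂x = (365.5 − 365.2) / (240 − 0) = +0.001250
∂h/∂y = (364.7 − 365.2) / (340 − 0) = -0.001471
Flow = −∇h = (-0.001250 east, +0.001471 north), which points northwest.

NW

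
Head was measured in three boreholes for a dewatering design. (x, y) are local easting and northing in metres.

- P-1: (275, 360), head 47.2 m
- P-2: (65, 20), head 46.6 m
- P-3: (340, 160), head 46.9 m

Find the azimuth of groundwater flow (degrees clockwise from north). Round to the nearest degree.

Taking P-1 as reference: P-2−P-1 = (-210, -340, -0.6); P-3−P-1 = (65, -200, -0.3).
Solve a·Δx + b·Δy = Δh: det = (-210)·(-200) − 65·(-340) = 64100.
∂h/∂x = [(-0.6)·(-200) − (-0.3)·(-340)] / 64100 = +0.0002808
∂h/∂y = [(-210)·(-0.3) − 65·(-0.6)] / 64100 = +0.001591
Flow direction (−∇h) has components (-0.0002808 E, -0.001591 N).
Azimuth = atan2(E, N) = atan2(-0.0002808, -0.001591) = 190.0° ≈ 190°.

190°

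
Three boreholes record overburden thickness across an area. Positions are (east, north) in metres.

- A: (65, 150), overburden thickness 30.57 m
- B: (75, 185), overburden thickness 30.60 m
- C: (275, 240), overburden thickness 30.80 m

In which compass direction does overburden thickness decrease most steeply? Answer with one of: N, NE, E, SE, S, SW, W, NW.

Differences from A: to B (Δx, Δy, Δh) = (10, 35, +0.03); to C = (210, 90, +0.23).
Solve a·Δx + b·Δy = Δd: det = 10·90 − 210·35 = -6450.
∂d/∂x = [(+0.03)·90 − (+0.23)·35] / -6450 = +0.0008295
∂d/∂y = [10·(+0.23) − 210·(+0.03)] / -6450 = +0.0006202
Steepest decrease is along −∇f = (-0.0008295 E, -0.0006202 N) → southwest.

SW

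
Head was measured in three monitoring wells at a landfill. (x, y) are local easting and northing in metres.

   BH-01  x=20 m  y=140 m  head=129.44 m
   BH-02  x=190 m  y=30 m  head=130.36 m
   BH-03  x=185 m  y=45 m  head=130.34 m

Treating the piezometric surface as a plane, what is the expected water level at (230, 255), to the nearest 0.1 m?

With h = a·x + b·y + c and BH-01 as origin, the differences give:
  170·a + (-110)·b = +0.92
  165·a + (-95)·b = +0.90
Eliminate b (×(-95) and ×(-110), subtract): 2000·a = 11.600 → a = ∂h/∂x = +0.005800
Back-substitute: b = ∂h/∂y = +0.0006000.
h(230, 255) = 129.44 + (+0.005800)·(210) + (+0.0006000)·(115) = 129.44 +1.218 +0.069 = 130.727 m.

130.7 m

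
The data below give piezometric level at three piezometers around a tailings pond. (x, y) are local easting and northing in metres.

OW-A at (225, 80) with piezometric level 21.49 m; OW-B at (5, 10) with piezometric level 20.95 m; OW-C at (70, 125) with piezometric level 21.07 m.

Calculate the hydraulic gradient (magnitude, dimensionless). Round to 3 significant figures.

Three-point gradient (reference OW-A): Δ to OW-B = (-220, -70, -0.54), Δ to OW-C = (-155, 45, -0.42).
∂h/∂x = +0.002588, ∂h/∂y = -0.0004193 (det = -20750).
|∇h| = √(0.002588² + -0.0004193²) = 0.002622

0.00262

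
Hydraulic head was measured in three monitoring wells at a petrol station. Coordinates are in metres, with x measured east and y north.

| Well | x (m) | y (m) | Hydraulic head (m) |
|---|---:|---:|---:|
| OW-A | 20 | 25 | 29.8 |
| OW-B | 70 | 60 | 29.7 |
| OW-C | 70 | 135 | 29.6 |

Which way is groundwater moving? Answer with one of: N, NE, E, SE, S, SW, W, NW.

With h = a·x + b·y + c and OW-A as origin, the differences give:
  50·a + 35·b = -0.1
  50·a + 110·b = -0.2
Eliminate b (×110 and ×35, subtract): 3750·a = -4.00 → a = ∂h/∂x = -0.001067
Back-substitute: b = ∂h/∂y = -0.001333.
Flow = −∇h = (+0.001067 east, +0.001333 north), which points northeast.

NE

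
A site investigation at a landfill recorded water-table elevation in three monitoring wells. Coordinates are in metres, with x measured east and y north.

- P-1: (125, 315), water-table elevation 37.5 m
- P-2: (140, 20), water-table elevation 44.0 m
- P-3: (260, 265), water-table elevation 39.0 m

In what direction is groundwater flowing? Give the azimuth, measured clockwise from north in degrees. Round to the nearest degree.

With h = a·x + b·y + c and P-1 as origin, the differences give:
  15·a + (-295)·b = +6.5
  135·a + (-50)·b = +1.5
Eliminate b (×(-50) and ×(-295), subtract): 39075·a = 117.50 → a = ∂h/∂x = +0.003007
Back-substitute: b = ∂h/∂y = -0.02188.
Flow direction (−∇h) has components (-0.003007 E, +0.02188 N).
Azimuth = atan2(E, N) = atan2(-0.003007, +0.02188) = 352.2° ≈ 352°.

352°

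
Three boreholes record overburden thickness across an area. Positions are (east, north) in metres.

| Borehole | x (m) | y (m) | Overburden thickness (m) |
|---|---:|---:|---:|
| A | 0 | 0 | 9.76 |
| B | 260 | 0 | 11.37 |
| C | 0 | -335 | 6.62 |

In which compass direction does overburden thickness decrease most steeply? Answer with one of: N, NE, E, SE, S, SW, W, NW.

SW

∂d/∂x = (11.37 − 9.76) / (260 − 0) = +0.006192
∂d/∂y = (6.62 − 9.76) / (-335 − 0) = +0.009373
Steepest decrease is along −∇f = (-0.006192 E, -0.009373 N) → southwest.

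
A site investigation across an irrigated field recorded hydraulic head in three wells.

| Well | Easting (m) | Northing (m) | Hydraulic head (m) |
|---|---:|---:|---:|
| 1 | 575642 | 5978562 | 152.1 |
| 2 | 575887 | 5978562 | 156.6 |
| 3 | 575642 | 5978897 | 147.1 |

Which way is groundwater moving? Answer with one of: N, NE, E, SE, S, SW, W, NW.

∂h/∂x = (156.6 − 152.1) / (575887 − 575642) = +0.01837
∂h/∂y = (147.1 − 152.1) / (5978897 − 5978562) = -0.01493
Flow = −∇h = (-0.01837 east, +0.01493 north), which points northwest.

NW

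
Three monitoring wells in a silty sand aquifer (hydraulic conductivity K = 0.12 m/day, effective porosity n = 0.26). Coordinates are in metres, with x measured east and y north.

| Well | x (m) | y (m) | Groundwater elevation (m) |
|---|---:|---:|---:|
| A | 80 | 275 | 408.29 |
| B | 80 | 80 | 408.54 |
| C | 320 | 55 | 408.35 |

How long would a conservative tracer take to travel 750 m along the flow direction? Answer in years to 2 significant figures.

Taking A as reference: B−A = (0, -195, +0.25); C−A = (240, -220, +0.06).
Solve a·Δx + b·Δy = Δh: det = 0·(-220) − 240·(-195) = 46800.
∂h/∂x = [(+0.25)·(-220) − (+0.06)·(-195)] / 46800 = -0.0009252
∂h/∂y = [0·(+0.06) − 240·(+0.25)] / 46800 = -0.001282
|∇h| = √(-0.0009252² + -0.001282²) = 0.001581
Seepage velocity v = K·i/n = 0.12 × 0.001581 / 0.26 = 0.0007297 m/day.
t = 750 / 0.0007297 = 1.028e+06 days = 2.81e+03 years.

2800 years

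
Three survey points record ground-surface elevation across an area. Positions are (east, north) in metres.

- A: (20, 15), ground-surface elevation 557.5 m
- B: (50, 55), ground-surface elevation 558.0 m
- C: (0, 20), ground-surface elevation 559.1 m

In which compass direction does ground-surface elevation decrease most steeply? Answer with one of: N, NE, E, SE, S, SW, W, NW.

Differences from A: to B (Δx, Δy, Δh) = (30, 40, +0.5); to C = (-20, 5, +1.6).
Determinant of the coordinate differences = 30·5 − (-20)·40 = 950.
∂z/∂x = [(+0.5)·5 − (+1.6)·40] / 950 = -0.06474
∂z/∂y = [30·(+1.6) − (-20)·(+0.5)] / 950 = +0.06105
Steepest decrease is along −∇f = (+0.06474 E, -0.06105 N) → southeast.

SE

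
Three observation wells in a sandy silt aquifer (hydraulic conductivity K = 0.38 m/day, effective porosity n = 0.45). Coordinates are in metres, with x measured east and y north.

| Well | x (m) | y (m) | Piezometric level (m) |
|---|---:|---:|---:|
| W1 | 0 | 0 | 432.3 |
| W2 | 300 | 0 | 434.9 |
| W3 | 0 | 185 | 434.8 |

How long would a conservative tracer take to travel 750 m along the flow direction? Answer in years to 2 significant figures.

∂h/∂x = (434.9 − 432.3) / (300 − 0) = +0.008667
∂h/∂y = (434.8 − 432.3) / (185 − 0) = +0.01351
|∇h| = √(0.008667² + 0.01351²) = 0.01605
Seepage velocity v = K·i/n = 0.38 × 0.01605 / 0.45 = 0.01355 m/day.
t = 750 / 0.01355 = 5.535e+04 days = 152 years.

150 years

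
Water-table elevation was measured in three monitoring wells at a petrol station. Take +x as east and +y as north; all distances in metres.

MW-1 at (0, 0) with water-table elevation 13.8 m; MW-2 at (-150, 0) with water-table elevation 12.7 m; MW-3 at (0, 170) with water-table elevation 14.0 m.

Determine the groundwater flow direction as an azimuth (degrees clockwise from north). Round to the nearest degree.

∂h/∂x = (12.7 − 13.8) / (-150 − 0) = +0.007333
∂h/∂y = (14.0 − 13.8) / (170 − 0) = +0.001176
Flow direction (−∇h) has components (-0.007333 E, -0.001176 N).
Azimuth = atan2(E, N) = atan2(-0.007333, -0.001176) = 260.9° ≈ 261°.

261°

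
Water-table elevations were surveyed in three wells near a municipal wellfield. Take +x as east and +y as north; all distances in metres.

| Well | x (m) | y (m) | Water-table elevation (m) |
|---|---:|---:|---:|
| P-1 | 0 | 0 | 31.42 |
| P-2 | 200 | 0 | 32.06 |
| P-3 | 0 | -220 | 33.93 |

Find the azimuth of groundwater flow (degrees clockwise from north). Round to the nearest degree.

344°

∂h/∂x = (32.06 − 31.42) / (200 − 0) = +0.003200
∂h/∂y = (33.93 − 31.42) / (-220 − 0) = -0.01141
Flow direction (−∇h) has components (-0.003200 E, +0.01141 N).
Azimuth = atan2(E, N) = atan2(-0.003200, +0.01141) = 344.3° ≈ 344°.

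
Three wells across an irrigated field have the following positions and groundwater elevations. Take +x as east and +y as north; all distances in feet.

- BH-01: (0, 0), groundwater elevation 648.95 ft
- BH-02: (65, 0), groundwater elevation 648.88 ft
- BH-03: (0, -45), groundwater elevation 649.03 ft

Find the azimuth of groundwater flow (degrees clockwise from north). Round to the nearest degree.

031°

∂h/∂x = (648.88 − 648.95) / (65 − 0) = -0.001077
∂h/∂y = (649.03 − 648.95) / (-45 − 0) = -0.001778
Flow direction (−∇h) has components (+0.001077 E, +0.001778 N).
Azimuth = atan2(E, N) = atan2(+0.001077, +0.001778) = 31.2° ≈ 031°.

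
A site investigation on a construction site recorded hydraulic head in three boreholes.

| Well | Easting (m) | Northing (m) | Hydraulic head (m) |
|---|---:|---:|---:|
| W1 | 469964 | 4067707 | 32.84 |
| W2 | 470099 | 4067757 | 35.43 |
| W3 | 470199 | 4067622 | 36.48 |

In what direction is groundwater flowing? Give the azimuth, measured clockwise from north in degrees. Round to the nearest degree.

Three-point gradient (reference W1): Δ to W2 = (135, 50, +2.59), Δ to W3 = (235, -85, +3.64).
∂h/∂x = +0.01732, ∂h/∂y = +0.005048 (det = -23225).
Flow direction (−∇h) has components (-0.01732 E, -0.005048 N).
Azimuth = atan2(E, N) = atan2(-0.01732, -0.005048) = 253.7° ≈ 254°.

254°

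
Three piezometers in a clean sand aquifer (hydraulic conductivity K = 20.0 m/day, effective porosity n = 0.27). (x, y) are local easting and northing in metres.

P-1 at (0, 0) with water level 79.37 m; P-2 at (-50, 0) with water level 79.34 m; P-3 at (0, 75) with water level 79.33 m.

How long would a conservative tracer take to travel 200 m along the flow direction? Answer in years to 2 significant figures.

9.2 years

∂h/∂x = (79.34 − 79.37) / (-50 − 0) = +0.0006000
∂h/∂y = (79.33 − 79.37) / (75 − 0) = -0.0005333
|∇h| = √(0.0006000² + -0.0005333²) = 0.0008028
Seepage velocity v = K·i/n = 20.0 × 0.0008028 / 0.27 = 0.05947 m/day.
t = 200 / 0.05947 = 3363 days = 9.21 years.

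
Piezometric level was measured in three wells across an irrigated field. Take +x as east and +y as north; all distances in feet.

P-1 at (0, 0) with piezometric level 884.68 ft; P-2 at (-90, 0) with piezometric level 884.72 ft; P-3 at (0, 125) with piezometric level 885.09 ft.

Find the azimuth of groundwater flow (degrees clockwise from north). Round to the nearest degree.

∂h/∂x = (884.72 − 884.68) / (-90 − 0) = -0.0004444
∂h/∂y = (885.09 − 884.68) / (125 − 0) = +0.003280
Flow direction (−∇h) has components (+0.0004444 E, -0.003280 N).
Azimuth = atan2(E, N) = atan2(+0.0004444, -0.003280) = 172.3° ≈ 172°.

172°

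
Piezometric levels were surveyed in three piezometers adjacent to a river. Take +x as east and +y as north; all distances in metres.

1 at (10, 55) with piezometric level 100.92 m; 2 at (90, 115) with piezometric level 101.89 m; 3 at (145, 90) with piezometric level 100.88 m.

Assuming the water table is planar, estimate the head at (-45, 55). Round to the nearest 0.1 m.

With h = a·x + b·y + c and 1 as origin, the differences give:
  80·a + 60·b = +0.97
  135·a + 35·b = -0.04
Eliminate b (×35 and ×60, subtract): -5300·a = 36.350 → a = ∂h/∂x = -0.006858
Back-substitute: b = ∂h/∂y = +0.02531.
h(-45, 55) = 100.92 + (-0.006858)·(-55) + (+0.02531)·(0) = 100.92 +0.377 +0.000 = 101.297 m.

101.3 m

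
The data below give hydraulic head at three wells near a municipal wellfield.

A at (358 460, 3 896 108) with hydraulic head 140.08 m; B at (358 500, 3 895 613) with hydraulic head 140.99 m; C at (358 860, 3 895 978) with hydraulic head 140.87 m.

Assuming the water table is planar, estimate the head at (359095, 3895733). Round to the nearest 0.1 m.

Differences from A: to B (Δx, Δy, Δh) = (40, -495, +0.91); to C = (400, -130, +0.79).
Determinant of the coordinate differences = 40·(-130) − 400·(-495) = 192800.
∂h/∂x = [(+0.91)·(-130) − (+0.79)·(-495)] / 192800 = +0.001415
∂h/∂y = [40·(+0.79) − 400·(+0.91)] / 192800 = -0.001724
h(359095, 3895733) = 140.08 + (+0.001415)·(635) + (-0.001724)·(-375) = 140.08 +0.898 +0.647 = 141.625 m.

141.6 m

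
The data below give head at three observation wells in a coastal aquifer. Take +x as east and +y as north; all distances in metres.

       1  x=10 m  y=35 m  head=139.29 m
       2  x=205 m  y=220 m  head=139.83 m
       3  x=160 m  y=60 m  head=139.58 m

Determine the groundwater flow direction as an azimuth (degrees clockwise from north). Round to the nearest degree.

With h = a·x + b·y + c and 1 as origin, the differences give:
  195·a + 185·b = +0.54
  150·a + 25·b = +0.29
Eliminate b (×25 and ×185, subtract): -22875·a = -40.150 → a = ∂h/∂x = +0.001755
Back-substitute: b = ∂h/∂y = +0.001069.
Flow direction (−∇h) has components (-0.001755 E, -0.001069 N).
Azimuth = atan2(E, N) = atan2(-0.001755, -0.001069) = 238.7° ≈ 239°.

239°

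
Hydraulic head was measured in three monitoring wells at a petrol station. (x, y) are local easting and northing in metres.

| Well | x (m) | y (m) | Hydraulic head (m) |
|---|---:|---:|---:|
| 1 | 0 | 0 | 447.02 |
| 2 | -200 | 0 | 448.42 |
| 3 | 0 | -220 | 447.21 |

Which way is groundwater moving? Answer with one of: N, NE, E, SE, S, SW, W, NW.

E

∂h/∂x = (448.42 − 447.02) / (-200 − 0) = -0.007000
∂h/∂y = (447.21 − 447.02) / (-220 − 0) = -0.0008636
Flow = −∇h = (+0.007000 east, +0.0008636 north), which points east.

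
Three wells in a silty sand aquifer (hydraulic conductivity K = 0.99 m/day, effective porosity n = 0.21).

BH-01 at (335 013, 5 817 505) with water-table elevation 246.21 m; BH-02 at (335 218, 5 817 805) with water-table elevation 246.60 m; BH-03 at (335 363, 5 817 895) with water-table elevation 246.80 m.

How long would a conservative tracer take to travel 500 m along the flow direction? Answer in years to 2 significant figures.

Taking BH-01 as reference: BH-02−BH-01 = (205, 300, +0.39); BH-03−BH-01 = (350, 390, +0.59).
Determinant of the coordinate differences = 205·390 − 350·300 = -25050.
∂h/∂x = [(+0.39)·390 − (+0.59)·300] / -25050 = +0.0009940
∂h/∂y = [205·(+0.59) − 350·(+0.39)] / -25050 = +0.0006208
|∇h| = √(0.0009940² + 0.0006208²) = 0.001172
Seepage velocity v = K·i/n = 0.99 × 0.001172 / 0.21 = 0.005525 m/day.
t = 500 / 0.005525 = 9.05e+04 days = 248 years.

250 years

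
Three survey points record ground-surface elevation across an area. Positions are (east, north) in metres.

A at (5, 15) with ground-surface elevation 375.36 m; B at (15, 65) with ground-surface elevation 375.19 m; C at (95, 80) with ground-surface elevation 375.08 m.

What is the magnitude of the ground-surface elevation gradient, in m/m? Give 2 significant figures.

With z = a·x + b·y + c and A as origin, the differences give:
  10·a + 50·b = -0.17
  90·a + 65·b = -0.28
Eliminate b (×65 and ×50, subtract): -3850·a = 2.950 → a = ∂z/∂x = -0.0007662
Back-substitute: b = ∂z/∂y = -0.003247.
|∇f| = √(-0.0007662² + -0.003247²) = 0.003336 m/m

0.0033 m/m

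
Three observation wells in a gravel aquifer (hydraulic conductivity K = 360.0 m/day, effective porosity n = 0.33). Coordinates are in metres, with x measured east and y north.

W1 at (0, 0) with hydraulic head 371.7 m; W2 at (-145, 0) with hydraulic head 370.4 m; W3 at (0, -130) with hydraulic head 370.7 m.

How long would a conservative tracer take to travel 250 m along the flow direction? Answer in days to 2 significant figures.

∂h/∂x = (370.4 − 371.7) / (-145 − 0) = +0.008966
∂h/∂y = (370.7 − 371.7) / (-130 − 0) = +0.007692
|∇h| = √(0.008966² + 0.007692²) = 0.01181
Seepage velocity v = K·i/n = 360.0 × 0.01181 / 0.33 = 12.88 m/day.
t = 250 / 12.88 = 19.41 days.

19 days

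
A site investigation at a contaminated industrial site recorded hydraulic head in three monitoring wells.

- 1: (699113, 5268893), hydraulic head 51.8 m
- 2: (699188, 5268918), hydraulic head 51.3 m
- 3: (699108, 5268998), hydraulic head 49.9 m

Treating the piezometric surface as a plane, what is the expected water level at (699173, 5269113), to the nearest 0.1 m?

Differences from 1: to 2 (Δx, Δy, Δh) = (75, 25, -0.5); to 3 = (-5, 105, -1.9).
Determinant of the coordinate differences = 75·105 − (-5)·25 = 8000.
∂h/∂x = [(-0.5)·105 − (-1.9)·25] / 8000 = -0.0006250
∂h/∂y = [75·(-1.9) − (-5)·(-0.5)] / 8000 = -0.01812
h(699173, 5269113) = 51.8 + (-0.0006250)·(60) + (-0.01812)·(220) = 51.8 -0.038 -3.987 = 47.775 m.

47.8 m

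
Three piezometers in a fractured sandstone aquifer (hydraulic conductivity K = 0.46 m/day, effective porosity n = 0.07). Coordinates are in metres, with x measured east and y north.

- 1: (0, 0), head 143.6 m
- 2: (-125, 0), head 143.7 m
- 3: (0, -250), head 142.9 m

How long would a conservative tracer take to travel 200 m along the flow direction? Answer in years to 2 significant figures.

∂h/∂x = (143.7 − 143.6) / (-125 − 0) = -0.0008000
∂h/∂y = (142.9 − 143.6) / (-250 − 0) = +0.002800
|∇h| = √(-0.0008000² + 0.002800²) = 0.002912
Seepage velocity v = K·i/n = 0.46 × 0.002912 / 0.07 = 0.01914 m/day.
t = 200 / 0.01914 = 1.045e+04 days = 28.6 years.

29 years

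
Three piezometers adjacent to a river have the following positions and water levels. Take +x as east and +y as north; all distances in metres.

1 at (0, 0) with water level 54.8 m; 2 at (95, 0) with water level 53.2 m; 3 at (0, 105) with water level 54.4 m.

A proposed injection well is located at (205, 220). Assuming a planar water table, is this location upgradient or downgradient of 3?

downgradient

∂h/∂x = (53.2 − 54.8) / (95 − 0) = -0.01684
∂h/∂y = (54.4 − 54.8) / (105 − 0) = -0.003810
Head at (205, 220) = 54.8 + (-0.01684)·(205) + (-0.003810)·(220) = 50.51 m.
That is lower than the 54.4 m at 3, so the point is downgradient.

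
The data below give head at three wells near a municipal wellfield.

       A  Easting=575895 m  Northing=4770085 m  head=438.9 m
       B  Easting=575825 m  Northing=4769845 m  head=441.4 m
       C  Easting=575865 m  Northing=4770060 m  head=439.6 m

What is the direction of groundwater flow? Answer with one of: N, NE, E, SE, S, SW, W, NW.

Taking A as reference: B−A = (-70, -240, +2.5); C−A = (-30, -25, +0.7).
Determinant of the coordinate differences = (-70)·(-25) − (-30)·(-240) = -5450.
∂h/∂x = [(+2.5)·(-25) − (+0.7)·(-240)] / -5450 = -0.01936
∂h/∂y = [(-70)·(+0.7) − (-30)·(+2.5)] / -5450 = -0.004771
Flow = −∇h = (+0.01936 east, +0.004771 north), which points east.

E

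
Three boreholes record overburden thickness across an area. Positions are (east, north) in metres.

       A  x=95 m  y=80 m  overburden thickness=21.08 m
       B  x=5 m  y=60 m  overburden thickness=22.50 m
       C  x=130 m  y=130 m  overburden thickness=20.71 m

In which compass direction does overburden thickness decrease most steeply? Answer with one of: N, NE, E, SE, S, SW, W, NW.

With d = a·x + b·y + c and A as origin, the differences give:
  (-90)·a + (-20)·b = +1.42
  35·a + 50·b = -0.37
Eliminate b (×50 and ×(-20), subtract): -3800·a = 63.600 → a = ∂d/∂x = -0.01674
Back-substitute: b = ∂d/∂y = +0.004316.
Steepest decrease is along −∇f = (+0.01674 E, -0.004316 N) → east.

E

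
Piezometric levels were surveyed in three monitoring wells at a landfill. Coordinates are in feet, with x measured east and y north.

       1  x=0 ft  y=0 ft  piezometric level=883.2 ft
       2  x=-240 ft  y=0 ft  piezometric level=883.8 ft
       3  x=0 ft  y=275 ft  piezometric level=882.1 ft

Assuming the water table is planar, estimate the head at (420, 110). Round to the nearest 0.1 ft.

881.7 ft

∂h/∂x = (883.8 − 883.2) / (-240 − 0) = -0.002500
∂h/∂y = (882.1 − 883.2) / (275 − 0) = -0.004000
h(420, 110) = 883.2 + (-0.002500)·(420) + (-0.004000)·(110) = 883.2 -1.050 -0.440 = 881.710 ft.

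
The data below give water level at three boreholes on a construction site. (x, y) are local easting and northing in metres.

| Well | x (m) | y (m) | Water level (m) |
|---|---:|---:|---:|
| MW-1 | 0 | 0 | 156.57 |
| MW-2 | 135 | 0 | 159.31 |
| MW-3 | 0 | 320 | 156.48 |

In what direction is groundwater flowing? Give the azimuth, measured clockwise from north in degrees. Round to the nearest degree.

∂h/∂x = (159.31 − 156.57) / (135 − 0) = +0.02030
∂h/∂y = (156.48 − 156.57) / (320 − 0) = -0.0002813
Flow direction (−∇h) has components (-0.02030 E, +0.0002813 N).
Azimuth = atan2(E, N) = atan2(-0.02030, +0.0002813) = 270.8° ≈ 271°.

271°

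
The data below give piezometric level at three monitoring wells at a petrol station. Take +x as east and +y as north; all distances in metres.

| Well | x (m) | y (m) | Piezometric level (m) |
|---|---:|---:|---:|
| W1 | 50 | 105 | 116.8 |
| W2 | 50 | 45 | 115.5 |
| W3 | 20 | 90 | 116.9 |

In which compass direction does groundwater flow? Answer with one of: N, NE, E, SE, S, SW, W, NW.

SE

Taking W1 as reference: W2−W1 = (0, -60, -1.3); W3−W1 = (-30, -15, +0.1).
Solve a·Δx + b·Δy = Δh: det = 0·(-15) − (-30)·(-60) = -1800.
∂h/∂x = [(-1.3)·(-15) − (+0.1)·(-60)] / -1800 = -0.01417
∂h/∂y = [0·(+0.1) − (-30)·(-1.3)] / -1800 = +0.02167
Flow = −∇h = (+0.01417 east, -0.02167 north), which points southeast.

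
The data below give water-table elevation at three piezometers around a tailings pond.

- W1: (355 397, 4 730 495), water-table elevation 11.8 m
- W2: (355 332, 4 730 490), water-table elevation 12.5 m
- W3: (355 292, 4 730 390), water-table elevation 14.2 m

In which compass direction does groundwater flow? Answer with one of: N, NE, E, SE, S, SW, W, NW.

NE

Three-point gradient (reference W1): Δ to W2 = (-65, -5, +0.7), Δ to W3 = (-105, -105, +2.4).
∂h/∂x = -0.009762, ∂h/∂y = -0.01310 (det = 6300).
Flow = −∇h = (+0.009762 east, +0.01310 north), which points northeast.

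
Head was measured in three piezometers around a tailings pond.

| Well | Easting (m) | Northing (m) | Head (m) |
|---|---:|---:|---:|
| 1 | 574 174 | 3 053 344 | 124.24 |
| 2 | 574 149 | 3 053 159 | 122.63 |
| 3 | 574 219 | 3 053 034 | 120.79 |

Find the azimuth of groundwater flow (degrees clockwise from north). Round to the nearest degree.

139°

Taking 1 as reference: 2−1 = (-25, -185, -1.61); 3−1 = (45, -310, -3.45).
Determinant of the coordinate differences = (-25)·(-310) − 45·(-185) = 16075.
∂h/∂x = [(-1.61)·(-310) − (-3.45)·(-185)] / 16075 = -0.008656
∂h/∂y = [(-25)·(-3.45) − 45·(-1.61)] / 16075 = +0.009872
Flow direction (−∇h) has components (+0.008656 E, -0.009872 N).
Azimuth = atan2(E, N) = atan2(+0.008656, -0.009872) = 138.8° ≈ 139°.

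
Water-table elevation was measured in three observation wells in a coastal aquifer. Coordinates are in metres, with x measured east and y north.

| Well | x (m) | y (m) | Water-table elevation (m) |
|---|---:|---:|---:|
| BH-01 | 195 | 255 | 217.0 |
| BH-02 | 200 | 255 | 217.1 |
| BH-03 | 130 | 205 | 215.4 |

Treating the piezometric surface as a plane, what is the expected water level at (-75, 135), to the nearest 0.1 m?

210.9 m

Differences from BH-01: to BH-02 (Δx, Δy, Δh) = (5, 0, +0.1); to BH-03 = (-65, -50, -1.6).
Solve a·Δx + b·Δy = Δh: det = 5·(-50) − (-65)·0 = -250.
∂h/∂x = [(+0.1)·(-50) − (-1.6)·0] / -250 = +0.02000
∂h/∂y = [5·(-1.6) − (-65)·(+0.1)] / -250 = +0.006000
h(-75, 135) = 217.0 + (+0.02000)·(-270) + (+0.006000)·(-120) = 217.0 -5.400 -0.720 = 210.880 m.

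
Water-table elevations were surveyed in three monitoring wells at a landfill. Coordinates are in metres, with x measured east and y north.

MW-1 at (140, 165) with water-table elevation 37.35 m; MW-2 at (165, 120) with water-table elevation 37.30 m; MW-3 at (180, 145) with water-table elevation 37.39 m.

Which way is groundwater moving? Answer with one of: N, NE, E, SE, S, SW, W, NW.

With h = a·x + b·y + c and MW-1 as origin, the differences give:
  25·a + (-45)·b = -0.05
  40·a + (-20)·b = +0.04
Eliminate b (×(-20) and ×(-45), subtract): 1300·a = 2.800 → a = ∂h/∂x = +0.002154
Back-substitute: b = ∂h/∂y = +0.002308.
Flow = −∇h = (-0.002154 east, -0.002308 north), which points southwest.

SW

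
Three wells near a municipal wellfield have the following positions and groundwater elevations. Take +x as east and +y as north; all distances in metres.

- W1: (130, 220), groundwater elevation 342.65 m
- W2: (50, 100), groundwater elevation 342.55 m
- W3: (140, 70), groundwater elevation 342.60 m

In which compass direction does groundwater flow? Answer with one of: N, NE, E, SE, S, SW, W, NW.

SW

Differences from W1: to W2 (Δx, Δy, Δh) = (-80, -120, -0.10); to W3 = (10, -150, -0.05).
Determinant of the coordinate differences = (-80)·(-150) − 10·(-120) = 13200.
∂h/∂x = [(-0.10)·(-150) − (-0.05)·(-120)] / 13200 = +0.0006818
∂h/∂y = [(-80)·(-0.05) − 10·(-0.10)] / 13200 = +0.0003788
Flow = −∇h = (-0.0006818 east, -0.0003788 north), which points southwest.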